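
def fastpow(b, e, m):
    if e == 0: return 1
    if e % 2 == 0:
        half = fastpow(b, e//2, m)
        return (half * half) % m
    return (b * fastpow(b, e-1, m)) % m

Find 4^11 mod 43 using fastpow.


fastpow(4, 11, 43): e is odd, compute fastpow(4, 10, 43)
  fastpow(4, 10, 43): e is even, compute fastpow(4, 5, 43)
    fastpow(4, 5, 43): e is odd, compute fastpow(4, 4, 43)
      fastpow(4, 4, 43): e is even, compute fastpow(4, 2, 43)
        fastpow(4, 2, 43): e is even, compute fastpow(4, 1, 43)
          fastpow(4, 1, 43): e is odd, compute fastpow(4, 0, 43)
          fastpow(4, 0, 43) = 1
          (4 * 1) % 43 = 4
        half=4, (4*4) % 43 = 16
      half=16, (16*16) % 43 = 41
    (4 * 41) % 43 = 35
  half=35, (35*35) % 43 = 21
(4 * 21) % 43 = 41

41


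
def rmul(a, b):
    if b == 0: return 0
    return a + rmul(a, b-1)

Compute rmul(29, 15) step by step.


rmul(29, 15) = 29 + rmul(29, 14)
rmul(29, 14) = 29 + rmul(29, 13)
rmul(29, 13) = 29 + rmul(29, 12)
rmul(29, 12) = 29 + rmul(29, 11)
rmul(29, 11) = 29 + rmul(29, 10)
rmul(29, 10) = 29 + rmul(29, 9)
rmul(29, 9) = 29 + rmul(29, 8)
rmul(29, 8) = 29 + rmul(29, 7)
rmul(29, 7) = 29 + rmul(29, 6)
rmul(29, 6) = 29 + rmul(29, 5)
rmul(29, 5) = 29 + rmul(29, 4)
rmul(29, 4) = 29 + rmul(29, 3)
rmul(29, 3) = 29 + rmul(29, 2)
rmul(29, 2) = 29 + rmul(29, 1)
rmul(29, 1) = 29 + rmul(29, 0)
rmul(29, 0) = 0  (base case)
Total: 29 + 29 + 29 + 29 + 29 + 29 + 29 + 29 + 29 + 29 + 29 + 29 + 29 + 29 + 29 + 0 = 435

435


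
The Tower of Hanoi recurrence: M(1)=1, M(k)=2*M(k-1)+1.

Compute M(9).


M(9) = 2 * M(8) + 1
M(8) = 2 * M(7) + 1
M(7) = 2 * M(6) + 1
M(6) = 2 * M(5) + 1
M(5) = 2 * M(4) + 1
M(4) = 2 * M(3) + 1
M(3) = 2 * M(2) + 1
M(2) = 2 * M(1) + 1
M(1) = 1  (base case)
M(2) = 2 * 1 + 1 = 3
M(3) = 2 * 3 + 1 = 7
M(4) = 2 * 7 + 1 = 15
M(5) = 2 * 15 + 1 = 31
M(6) = 2 * 31 + 1 = 63
M(7) = 2 * 63 + 1 = 127
M(8) = 2 * 127 + 1 = 255
M(9) = 2 * 255 + 1 = 511

511


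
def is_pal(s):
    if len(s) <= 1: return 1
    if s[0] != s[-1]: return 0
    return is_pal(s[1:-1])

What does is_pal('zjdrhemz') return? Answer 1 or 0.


is_pal('zjdrhemz'): s[0]='z' == s[-1]='z' -> check is_pal('jdrhem')
is_pal('jdrhem'): s[0]='j' != s[-1]='m' -> return 0
Result: 0 (not a palindrome)

0


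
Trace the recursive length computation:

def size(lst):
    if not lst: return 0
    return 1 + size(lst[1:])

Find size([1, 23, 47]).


size([1, 23, 47]) = 1 + size([23, 47])
size([23, 47]) = 1 + size([47])
size([47]) = 1 + size([])
size([]) = 0  (base case)
Unwinding: 1 + 1 + 1 + 0 = 3

3


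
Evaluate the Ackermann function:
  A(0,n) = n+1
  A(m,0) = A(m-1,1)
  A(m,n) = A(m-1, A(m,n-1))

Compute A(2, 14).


A(2, 14) = A(1, A(2, 13))
  A(2, 13) = A(1, A(2, 12))
    A(2, 12) = A(1, A(2, 11))
      A(2, 11) = A(1, A(2, 10))
        A(2, 10) = A(1, A(2, 9))
          A(2, 9) = A(1, A(2, 8))
          A(2, 8) = A(1, A(2, 7))
          A(2, 7) = A(1, A(2, 6))
          A(2, 6) = A(1, A(2, 5))
          A(2, 5) = A(1, A(2, 4))
          A(2, 4) = A(1, A(2, 3))
          A(2, 3) = A(1, A(2, 2))
          A(2, 2) = A(1, A(2, 1))
          A(2, 1) = A(1, A(2, 0))
          A(2, 0) = A(1, 1)
          A(1, 1) = A(0, A(1, 0))
          A(1, 0) = A(0, 1)
          A(0, 1) = 2
            = A(0, 2)
          A(0, 2) = 3
            = A(1, 3)
          A(1, 3) = A(0, A(1, 2))
          A(1, 2) = A(0, A(1, 1))
          A(1, 1) = A(0, A(1, 0))
          A(1, 0) = A(0, 1)
... (trace truncated)
Result: A(2, 14) = 31

31


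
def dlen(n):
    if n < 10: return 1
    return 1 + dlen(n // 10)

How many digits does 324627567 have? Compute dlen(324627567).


dlen(324627567) = 1 + dlen(32462756)
dlen(32462756) = 1 + dlen(3246275)
dlen(3246275) = 1 + dlen(324627)
dlen(324627) = 1 + dlen(32462)
dlen(32462) = 1 + dlen(3246)
dlen(3246) = 1 + dlen(324)
dlen(324) = 1 + dlen(32)
dlen(32) = 1 + dlen(3)
dlen(3) = 1  (base case: 3 < 10)
Unwinding: 1 + 1 + 1 + 1 + 1 + 1 + 1 + 1 + 1 = 9

9


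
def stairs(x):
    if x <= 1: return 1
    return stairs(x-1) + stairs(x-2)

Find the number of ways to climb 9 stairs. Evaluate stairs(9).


Building up from base cases:
stairs(0) = 1
stairs(1) = 1
stairs(2) = stairs(1) + stairs(0) = 1 + 1 = 2
stairs(3) = stairs(2) + stairs(1) = 2 + 1 = 3
stairs(4) = stairs(3) + stairs(2) = 3 + 2 = 5
stairs(5) = stairs(4) + stairs(3) = 5 + 3 = 8
stairs(6) = stairs(5) + stairs(4) = 8 + 5 = 13
stairs(7) = stairs(6) + stairs(5) = 13 + 8 = 21
stairs(8) = stairs(7) + stairs(6) = 21 + 13 = 34
stairs(9) = stairs(8) + stairs(7) = 34 + 21 = 55

55


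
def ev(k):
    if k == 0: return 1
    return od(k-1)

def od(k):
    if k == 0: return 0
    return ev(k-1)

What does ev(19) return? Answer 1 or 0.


ev(19) = od(18)
od(18) = ev(17)
ev(17) = od(16)
od(16) = ev(15)
ev(15) = od(14)
od(14) = ev(13)
ev(13) = od(12)
od(12) = ev(11)
ev(11) = od(10)
od(10) = ev(9)
ev(9) = od(8)
od(8) = ev(7)
ev(7) = od(6)
od(6) = ev(5)
ev(5) = od(4)
od(4) = ev(3)
ev(3) = od(2)
od(2) = ev(1)
ev(1) = od(0)
od(0) = 0  (base case)
Result: 0

0


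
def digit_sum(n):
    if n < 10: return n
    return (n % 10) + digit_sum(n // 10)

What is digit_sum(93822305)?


digit_sum(93822305) = 5 + digit_sum(9382230)
digit_sum(9382230) = 0 + digit_sum(938223)
digit_sum(938223) = 3 + digit_sum(93822)
digit_sum(93822) = 2 + digit_sum(9382)
digit_sum(9382) = 2 + digit_sum(938)
digit_sum(938) = 8 + digit_sum(93)
digit_sum(93) = 3 + digit_sum(9)
digit_sum(9) = 9  (base case)
Total: 5 + 0 + 3 + 2 + 2 + 8 + 3 + 9 = 32

32


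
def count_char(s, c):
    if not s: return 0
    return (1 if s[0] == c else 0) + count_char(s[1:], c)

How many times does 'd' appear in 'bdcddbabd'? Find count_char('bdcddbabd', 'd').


s[0]='b' != 'd' -> 0
s[0]='d' == 'd' -> 1
s[0]='c' != 'd' -> 0
s[0]='d' == 'd' -> 1
s[0]='d' == 'd' -> 1
s[0]='b' != 'd' -> 0
s[0]='a' != 'd' -> 0
s[0]='b' != 'd' -> 0
s[0]='d' == 'd' -> 1
Sum: 0 + 1 + 0 + 1 + 1 + 0 + 0 + 0 + 1 = 4

4


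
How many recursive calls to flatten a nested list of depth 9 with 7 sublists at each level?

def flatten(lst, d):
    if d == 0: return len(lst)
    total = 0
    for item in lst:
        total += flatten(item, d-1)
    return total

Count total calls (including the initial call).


At depth 0 (root): 1 call
At depth 1: each of 1 parents calls flatten on 7 children = 7 calls
At depth 2: each of 7 parents calls flatten on 7 children = 49 calls
At depth 3: each of 49 parents calls flatten on 7 children = 343 calls
At depth 4: each of 343 parents calls flatten on 7 children = 2401 calls
At depth 5: each of 2401 parents calls flatten on 7 children = 16807 calls
At depth 6: each of 16807 parents calls flatten on 7 children = 117649 calls
At depth 7: each of 117649 parents calls flatten on 7 children = 823543 calls
At depth 8: each of 823543 parents calls flatten on 7 children = 5764801 calls
At depth 9: each of 5764801 parents calls flatten on 7 children = 40353607 calls
Total: 1 + 7 + 49 + 343 + 2401 + 16807 + 117649 + 823543 + 5764801 + 40353607 = 47079208

47079208


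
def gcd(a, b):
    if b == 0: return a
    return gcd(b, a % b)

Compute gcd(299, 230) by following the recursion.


gcd(299, 230) = gcd(230, 69)
gcd(230, 69) = gcd(69, 23)
gcd(69, 23) = gcd(23, 0)
gcd(23, 0) = 23  (base case)

23


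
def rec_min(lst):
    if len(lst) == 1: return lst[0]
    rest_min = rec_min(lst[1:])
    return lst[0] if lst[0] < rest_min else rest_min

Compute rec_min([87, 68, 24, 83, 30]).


rec_min([87, 68, 24, 83, 30]): compare 87 with rec_min([68, 24, 83, 30])
rec_min([68, 24, 83, 30]): compare 68 with rec_min([24, 83, 30])
rec_min([24, 83, 30]): compare 24 with rec_min([83, 30])
rec_min([83, 30]): compare 83 with rec_min([30])
rec_min([30]) = 30  (base case)
Compare 83 with 30 -> 30
Compare 24 with 30 -> 24
Compare 68 with 24 -> 24
Compare 87 with 24 -> 24

24


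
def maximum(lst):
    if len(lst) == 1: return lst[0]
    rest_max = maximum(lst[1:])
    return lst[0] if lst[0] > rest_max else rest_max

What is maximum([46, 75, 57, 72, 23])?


maximum([46, 75, 57, 72, 23]): compare 46 with maximum([75, 57, 72, 23])
maximum([75, 57, 72, 23]): compare 75 with maximum([57, 72, 23])
maximum([57, 72, 23]): compare 57 with maximum([72, 23])
maximum([72, 23]): compare 72 with maximum([23])
maximum([23]) = 23  (base case)
Compare 72 with 23 -> 72
Compare 57 with 72 -> 72
Compare 75 with 72 -> 75
Compare 46 with 75 -> 75

75


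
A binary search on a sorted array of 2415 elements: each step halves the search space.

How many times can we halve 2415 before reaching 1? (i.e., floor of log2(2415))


2415 / 2 = 1207
1207 / 2 = 603
603 / 2 = 301
301 / 2 = 150
150 / 2 = 75
75 / 2 = 37
37 / 2 = 18
18 / 2 = 9
9 / 2 = 4
4 / 2 = 2
2 / 2 = 1
Reached 1 after 11 halvings

11


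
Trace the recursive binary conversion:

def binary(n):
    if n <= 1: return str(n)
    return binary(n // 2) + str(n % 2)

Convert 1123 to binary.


binary(1123) = binary(561) + '1'
binary(561) = binary(280) + '1'
binary(280) = binary(140) + '0'
binary(140) = binary(70) + '0'
binary(70) = binary(35) + '0'
binary(35) = binary(17) + '1'
binary(17) = binary(8) + '1'
binary(8) = binary(4) + '0'
binary(4) = binary(2) + '0'
binary(2) = binary(1) + '0'
binary(1) = '1'  (base case)
Concatenating: '1' + '0' + '0' + '0' + '1' + '1' + '0' + '0' + '0' + '1' + '1' = '10001100011'

10001100011


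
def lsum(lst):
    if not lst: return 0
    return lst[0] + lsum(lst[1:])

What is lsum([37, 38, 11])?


lsum([37, 38, 11]) = 37 + lsum([38, 11])
lsum([38, 11]) = 38 + lsum([11])
lsum([11]) = 11 + lsum([])
lsum([]) = 0  (base case)
Total: 37 + 38 + 11 + 0 = 86

86


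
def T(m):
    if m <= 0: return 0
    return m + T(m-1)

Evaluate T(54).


T(54)
= 54 + 53 + 52 + 51 + 50 + 49 + 48 + 47 + 46 + 45 + 44 + 43 + 42 + 41 + 40 + 39 + 38 + 37 + 36 + 35 + 34 + 33 + 32 + 31 + 30 + 29 + 28 + 27 + 26 + 25 + 24 + 23 + 22 + 21 + 20 + 19 + 18 + 17 + 16 + 15 + 14 + 13 + 12 + 11 + 10 + 9 + 8 + 7 + 6 + 5 + 4 + 3 + 2 + 1 + T(0)
= 54 + 53 + 52 + 51 + 50 + 49 + 48 + 47 + 46 + 45 + 44 + 43 + 42 + 41 + 40 + 39 + 38 + 37 + 36 + 35 + 34 + 33 + 32 + 31 + 30 + 29 + 28 + 27 + 26 + 25 + 24 + 23 + 22 + 21 + 20 + 19 + 18 + 17 + 16 + 15 + 14 + 13 + 12 + 11 + 10 + 9 + 8 + 7 + 6 + 5 + 4 + 3 + 2 + 1 + 0
= 1485

1485


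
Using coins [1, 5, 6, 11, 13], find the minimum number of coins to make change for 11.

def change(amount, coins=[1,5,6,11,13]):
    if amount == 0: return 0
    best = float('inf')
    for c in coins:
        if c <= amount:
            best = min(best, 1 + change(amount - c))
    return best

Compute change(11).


Building up with DP:
change(0) = 0
change(1) = min(1+change(0)=1+0=1) = 1
change(2) = min(1+change(1)=1+1=2) = 2
change(3) = min(1+change(2)=1+2=3) = 3
change(4) = min(1+change(3)=1+3=4) = 4
change(5) = min(1+change(4)=1+4=5, 1+change(0)=1+0=1) = 1
change(6) = min(1+change(5)=1+1=2, 1+change(1)=1+1=2, 1+change(0)=1+0=1) = 1
change(7) = min(1+change(6)=1+1=2, 1+change(2)=1+2=3, 1+change(1)=1+1=2) = 2
change(8) = min(1+change(7)=1+2=3, 1+change(3)=1+3=4, 1+change(2)=1+2=3) = 3
change(9) = min(1+change(8)=1+3=4, 1+change(4)=1+4=5, 1+change(3)=1+3=4) = 4
change(10) = min(1+change(9)=1+4=5, 1+change(5)=1+1=2, 1+change(4)=1+4=5) = 2
change(11) = min(1+change(10)=1+2=3, 1+change(6)=1+1=2, 1+change(5)=1+1=2, 1+change(0)=1+0=1) = 1

1


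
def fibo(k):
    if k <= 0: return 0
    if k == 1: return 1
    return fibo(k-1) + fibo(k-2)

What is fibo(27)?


Computing fibo(27) bottom-up:
fibo(0) = 0
fibo(1) = 1
fibo(2) = fibo(1) + fibo(0) = 1 + 0 = 1
fibo(3) = fibo(2) + fibo(1) = 1 + 1 = 2
fibo(4) = fibo(3) + fibo(2) = 2 + 1 = 3
fibo(5) = fibo(4) + fibo(3) = 3 + 2 = 5
fibo(6) = fibo(5) + fibo(4) = 5 + 3 = 8
fibo(7) = fibo(6) + fibo(5) = 8 + 5 = 13
fibo(8) = fibo(7) + fibo(6) = 13 + 8 = 21
fibo(9) = fibo(8) + fibo(7) = 21 + 13 = 34
fibo(10) = fibo(9) + fibo(8) = 34 + 21 = 55
fibo(11) = fibo(10) + fibo(9) = 55 + 34 = 89
fibo(12) = fibo(11) + fibo(10) = 89 + 55 = 144
fibo(13) = fibo(12) + fibo(11) = 144 + 89 = 233
fibo(14) = fibo(13) + fibo(12) = 233 + 144 = 377
fibo(15) = fibo(14) + fibo(13) = 377 + 233 = 610
fibo(16) = fibo(15) + fibo(14) = 610 + 377 = 987
fibo(17) = fibo(16) + fibo(15) = 987 + 610 = 1597
fibo(18) = fibo(17) + fibo(16) = 1597 + 987 = 2584
fibo(19) = fibo(18) + fibo(17) = 2584 + 1597 = 4181
fibo(20) = fibo(19) + fibo(18) = 4181 + 2584 = 6765
fibo(21) = fibo(20) + fibo(19) = 6765 + 4181 = 10946
fibo(22) = fibo(21) + fibo(20) = 10946 + 6765 = 17711
fibo(23) = fibo(22) + fibo(21) = 17711 + 10946 = 28657
fibo(24) = fibo(23) + fibo(22) = 28657 + 17711 = 46368
fibo(25) = fibo(24) + fibo(23) = 46368 + 28657 = 75025
fibo(26) = fibo(25) + fibo(24) = 75025 + 46368 = 121393
fibo(27) = fibo(26) + fibo(25) = 121393 + 75025 = 196418

196418


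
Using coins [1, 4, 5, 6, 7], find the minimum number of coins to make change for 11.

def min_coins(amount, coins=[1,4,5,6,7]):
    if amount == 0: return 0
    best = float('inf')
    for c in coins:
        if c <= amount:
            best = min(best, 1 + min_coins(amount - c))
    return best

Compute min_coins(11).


Building up with DP:
min_coins(0) = 0
min_coins(1) = min(1+min_coins(0)=1+0=1) = 1
min_coins(2) = min(1+min_coins(1)=1+1=2) = 2
min_coins(3) = min(1+min_coins(2)=1+2=3) = 3
min_coins(4) = min(1+min_coins(3)=1+3=4, 1+min_coins(0)=1+0=1) = 1
min_coins(5) = min(1+min_coins(4)=1+1=2, 1+min_coins(1)=1+1=2, 1+min_coins(0)=1+0=1) = 1
min_coins(6) = min(1+min_coins(5)=1+1=2, 1+min_coins(2)=1+2=3, 1+min_coins(1)=1+1=2, 1+min_coins(0)=1+0=1) = 1
min_coins(7) = min(1+min_coins(6)=1+1=2, 1+min_coins(3)=1+3=4, 1+min_coins(2)=1+2=3, 1+min_coins(1)=1+1=2, 1+min_coins(0)=1+0=1) = 1
min_coins(8) = min(1+min_coins(7)=1+1=2, 1+min_coins(4)=1+1=2, 1+min_coins(3)=1+3=4, 1+min_coins(2)=1+2=3, 1+min_coins(1)=1+1=2) = 2
min_coins(9) = min(1+min_coins(8)=1+2=3, 1+min_coins(5)=1+1=2, 1+min_coins(4)=1+1=2, 1+min_coins(3)=1+3=4, 1+min_coins(2)=1+2=3) = 2
min_coins(10) = min(1+min_coins(9)=1+2=3, 1+min_coins(6)=1+1=2, 1+min_coins(5)=1+1=2, 1+min_coins(4)=1+1=2, 1+min_coins(3)=1+3=4) = 2
min_coins(11) = min(1+min_coins(10)=1+2=3, 1+min_coins(7)=1+1=2, 1+min_coins(6)=1+1=2, 1+min_coins(5)=1+1=2, 1+min_coins(4)=1+1=2) = 2

2


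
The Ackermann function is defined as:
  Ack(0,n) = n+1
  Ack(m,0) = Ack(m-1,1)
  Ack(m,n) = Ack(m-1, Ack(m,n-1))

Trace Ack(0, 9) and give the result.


Ack(0, 9) = 10
Result: Ack(0, 9) = 10

10


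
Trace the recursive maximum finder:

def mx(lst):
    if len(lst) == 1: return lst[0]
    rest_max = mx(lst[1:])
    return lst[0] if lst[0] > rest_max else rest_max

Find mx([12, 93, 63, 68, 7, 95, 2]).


mx([12, 93, 63, 68, 7, 95, 2]): compare 12 with mx([93, 63, 68, 7, 95, 2])
mx([93, 63, 68, 7, 95, 2]): compare 93 with mx([63, 68, 7, 95, 2])
mx([63, 68, 7, 95, 2]): compare 63 with mx([68, 7, 95, 2])
mx([68, 7, 95, 2]): compare 68 with mx([7, 95, 2])
mx([7, 95, 2]): compare 7 with mx([95, 2])
mx([95, 2]): compare 95 with mx([2])
mx([2]) = 2  (base case)
Compare 95 with 2 -> 95
Compare 7 with 95 -> 95
Compare 68 with 95 -> 95
Compare 63 with 95 -> 95
Compare 93 with 95 -> 95
Compare 12 with 95 -> 95

95


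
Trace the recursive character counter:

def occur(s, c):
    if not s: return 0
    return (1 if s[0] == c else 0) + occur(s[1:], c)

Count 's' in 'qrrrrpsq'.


s[0]='q' != 's' -> 0
s[0]='r' != 's' -> 0
s[0]='r' != 's' -> 0
s[0]='r' != 's' -> 0
s[0]='r' != 's' -> 0
s[0]='p' != 's' -> 0
s[0]='s' == 's' -> 1
s[0]='q' != 's' -> 0
Sum: 0 + 0 + 0 + 0 + 0 + 0 + 1 + 0 = 1

1


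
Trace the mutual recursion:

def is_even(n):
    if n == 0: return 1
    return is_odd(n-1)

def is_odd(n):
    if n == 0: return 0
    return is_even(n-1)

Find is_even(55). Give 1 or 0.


is_even(55) = is_odd(54)
is_odd(54) = is_even(53)
is_even(53) = is_odd(52)
is_odd(52) = is_even(51)
is_even(51) = is_odd(50)
is_odd(50) = is_even(49)
is_even(49) = is_odd(48)
is_odd(48) = is_even(47)
is_even(47) = is_odd(46)
is_odd(46) = is_even(45)
is_even(45) = is_odd(44)
is_odd(44) = is_even(43)
is_even(43) = is_odd(42)
is_odd(42) = is_even(41)
is_even(41) = is_odd(40)
is_odd(40) = is_even(39)
is_even(39) = is_odd(38)
is_odd(38) = is_even(37)
is_even(37) = is_odd(36)
is_odd(36) = is_even(35)
is_even(35) = is_odd(34)
is_odd(34) = is_even(33)
is_even(33) = is_odd(32)
is_odd(32) = is_even(31)
is_even(31) = is_odd(30)
is_odd(30) = is_even(29)
is_even(29) = is_odd(28)
is_odd(28) = is_even(27)
is_even(27) = is_odd(26)
is_odd(26) = is_even(25)
is_even(25) = is_odd(24)
is_odd(24) = is_even(23)
is_even(23) = is_odd(22)
is_odd(22) = is_even(21)
is_even(21) = is_odd(20)
is_odd(20) = is_even(19)
is_even(19) = is_odd(18)
is_odd(18) = is_even(17)
is_even(17) = is_odd(16)
is_odd(16) = is_even(15)
is_even(15) = is_odd(14)
is_odd(14) = is_even(13)
is_even(13) = is_odd(12)
is_odd(12) = is_even(11)
is_even(11) = is_odd(10)
is_odd(10) = is_even(9)
is_even(9) = is_odd(8)
is_odd(8) = is_even(7)
is_even(7) = is_odd(6)
is_odd(6) = is_even(5)
is_even(5) = is_odd(4)
is_odd(4) = is_even(3)
is_even(3) = is_odd(2)
is_odd(2) = is_even(1)
is_even(1) = is_odd(0)
is_odd(0) = 0  (base case)
Result: 0

0


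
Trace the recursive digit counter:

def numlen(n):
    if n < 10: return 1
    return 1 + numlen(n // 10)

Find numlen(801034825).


numlen(801034825) = 1 + numlen(80103482)
numlen(80103482) = 1 + numlen(8010348)
numlen(8010348) = 1 + numlen(801034)
numlen(801034) = 1 + numlen(80103)
numlen(80103) = 1 + numlen(8010)
numlen(8010) = 1 + numlen(801)
numlen(801) = 1 + numlen(80)
numlen(80) = 1 + numlen(8)
numlen(8) = 1  (base case: 8 < 10)
Unwinding: 1 + 1 + 1 + 1 + 1 + 1 + 1 + 1 + 1 = 9

9


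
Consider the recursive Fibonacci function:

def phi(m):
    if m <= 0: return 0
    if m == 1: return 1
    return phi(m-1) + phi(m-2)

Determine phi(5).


Computing phi(5) bottom-up:
phi(0) = 0
phi(1) = 1
phi(2) = phi(1) + phi(0) = 1 + 0 = 1
phi(3) = phi(2) + phi(1) = 1 + 1 = 2
phi(4) = phi(3) + phi(2) = 2 + 1 = 3
phi(5) = phi(4) + phi(3) = 3 + 2 = 5

5


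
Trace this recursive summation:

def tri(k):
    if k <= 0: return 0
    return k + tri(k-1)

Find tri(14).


tri(14)
= 14 + 13 + 12 + 11 + 10 + 9 + 8 + 7 + 6 + 5 + 4 + 3 + 2 + 1 + tri(0)
= 14 + 13 + 12 + 11 + 10 + 9 + 8 + 7 + 6 + 5 + 4 + 3 + 2 + 1 + 0
= 105

105


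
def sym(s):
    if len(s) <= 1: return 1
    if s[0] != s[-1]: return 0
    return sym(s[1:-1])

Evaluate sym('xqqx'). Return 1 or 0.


sym('xqqx'): s[0]='x' == s[-1]='x' -> check sym('qq')
sym('qq'): s[0]='q' == s[-1]='q' -> check sym('')
sym(''): len <= 1 -> return 1  (base case)
Result: 1 (palindrome)

1


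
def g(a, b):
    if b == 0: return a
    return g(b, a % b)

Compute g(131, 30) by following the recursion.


g(131, 30) = g(30, 11)
g(30, 11) = g(11, 8)
g(11, 8) = g(8, 3)
g(8, 3) = g(3, 2)
g(3, 2) = g(2, 1)
g(2, 1) = g(1, 0)
g(1, 0) = 1  (base case)

1


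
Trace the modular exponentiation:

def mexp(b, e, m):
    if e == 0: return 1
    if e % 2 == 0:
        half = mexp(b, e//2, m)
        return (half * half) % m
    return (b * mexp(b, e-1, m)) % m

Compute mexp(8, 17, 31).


mexp(8, 17, 31): e is odd, compute mexp(8, 16, 31)
  mexp(8, 16, 31): e is even, compute mexp(8, 8, 31)
    mexp(8, 8, 31): e is even, compute mexp(8, 4, 31)
      mexp(8, 4, 31): e is even, compute mexp(8, 2, 31)
        mexp(8, 2, 31): e is even, compute mexp(8, 1, 31)
          mexp(8, 1, 31): e is odd, compute mexp(8, 0, 31)
          mexp(8, 0, 31) = 1
          (8 * 1) % 31 = 8
        half=8, (8*8) % 31 = 2
      half=2, (2*2) % 31 = 4
    half=4, (4*4) % 31 = 16
  half=16, (16*16) % 31 = 8
(8 * 8) % 31 = 2

2


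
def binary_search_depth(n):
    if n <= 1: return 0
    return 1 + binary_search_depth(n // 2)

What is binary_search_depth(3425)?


3425 / 2 = 1712
1712 / 2 = 856
856 / 2 = 428
428 / 2 = 214
214 / 2 = 107
107 / 2 = 53
53 / 2 = 26
26 / 2 = 13
13 / 2 = 6
6 / 2 = 3
3 / 2 = 1
Reached 1 after 11 halvings

11


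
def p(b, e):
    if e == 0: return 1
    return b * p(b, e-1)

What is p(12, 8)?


p(12, 8)
= 12 * p(12, 7)
= 12 * 12 * p(12, 6)
= 12 * 12 * 12 * p(12, 5)
= 12 * 12 * 12 * 12 * p(12, 4)
= 12 * 12 * 12 * 12 * 12 * p(12, 3)
= 12 * 12 * 12 * 12 * 12 * 12 * p(12, 2)
= 12 * 12 * 12 * 12 * 12 * 12 * 12 * p(12, 1)
= 12 * 12 * 12 * 12 * 12 * 12 * 12 * 12 * p(12, 0)
= 12 * 12 * 12 * 12 * 12 * 12 * 12 * 12 * 1
= 429981696

429981696


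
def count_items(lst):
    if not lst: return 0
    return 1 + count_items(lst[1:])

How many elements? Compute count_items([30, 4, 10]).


count_items([30, 4, 10]) = 1 + count_items([4, 10])
count_items([4, 10]) = 1 + count_items([10])
count_items([10]) = 1 + count_items([])
count_items([]) = 0  (base case)
Unwinding: 1 + 1 + 1 + 0 = 3

3


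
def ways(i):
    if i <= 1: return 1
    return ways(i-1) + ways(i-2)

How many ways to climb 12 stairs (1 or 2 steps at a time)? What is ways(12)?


Building up from base cases:
ways(0) = 1
ways(1) = 1
ways(2) = ways(1) + ways(0) = 1 + 1 = 2
ways(3) = ways(2) + ways(1) = 2 + 1 = 3
ways(4) = ways(3) + ways(2) = 3 + 2 = 5
ways(5) = ways(4) + ways(3) = 5 + 3 = 8
ways(6) = ways(5) + ways(4) = 8 + 5 = 13
ways(7) = ways(6) + ways(5) = 13 + 8 = 21
ways(8) = ways(7) + ways(6) = 21 + 13 = 34
ways(9) = ways(8) + ways(7) = 34 + 21 = 55
ways(10) = ways(9) + ways(8) = 55 + 34 = 89
ways(11) = ways(10) + ways(9) = 89 + 55 = 144
ways(12) = ways(11) + ways(10) = 144 + 89 = 233

233


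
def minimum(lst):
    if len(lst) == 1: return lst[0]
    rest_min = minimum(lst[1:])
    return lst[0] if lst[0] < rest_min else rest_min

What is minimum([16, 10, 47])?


minimum([16, 10, 47]): compare 16 with minimum([10, 47])
minimum([10, 47]): compare 10 with minimum([47])
minimum([47]) = 47  (base case)
Compare 10 with 47 -> 10
Compare 16 with 10 -> 10

10


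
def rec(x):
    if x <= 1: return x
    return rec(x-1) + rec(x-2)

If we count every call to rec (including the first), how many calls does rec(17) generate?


Let C(n) = total calls for rec(n)
C(0) = 1, C(1) = 1
C(2) = 1 + C(1) + C(0) = 1 + 1 + 1 = 3
C(3) = 1 + C(2) + C(1) = 1 + 3 + 1 = 5
C(4) = 1 + C(3) + C(2) = 1 + 5 + 3 = 9
C(5) = 1 + C(4) + C(3) = 1 + 9 + 5 = 15
C(6) = 1 + C(5) + C(4) = 1 + 15 + 9 = 25
C(7) = 1 + C(6) + C(5) = 1 + 25 + 15 = 41
C(8) = 1 + C(7) + C(6) = 1 + 41 + 25 = 67
C(9) = 1 + C(8) + C(7) = 1 + 67 + 41 = 109
C(10) = 1 + C(9) + C(8) = 1 + 109 + 67 = 177
C(11) = 1 + C(10) + C(9) = 1 + 177 + 109 = 287
C(12) = 1 + C(11) + C(10) = 1 + 287 + 177 = 465
C(13) = 1 + C(12) + C(11) = 1 + 465 + 287 = 753
C(14) = 1 + C(13) + C(12) = 1 + 753 + 465 = 1219
C(15) = 1 + C(14) + C(13) = 1 + 1219 + 753 = 1973
C(16) = 1 + C(15) + C(14) = 1 + 1973 + 1219 = 3193
C(17) = 1 + C(16) + C(15) = 1 + 3193 + 1973 = 5167

5167


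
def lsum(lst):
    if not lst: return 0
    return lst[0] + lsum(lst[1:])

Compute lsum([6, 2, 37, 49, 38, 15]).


lsum([6, 2, 37, 49, 38, 15]) = 6 + lsum([2, 37, 49, 38, 15])
lsum([2, 37, 49, 38, 15]) = 2 + lsum([37, 49, 38, 15])
lsum([37, 49, 38, 15]) = 37 + lsum([49, 38, 15])
lsum([49, 38, 15]) = 49 + lsum([38, 15])
lsum([38, 15]) = 38 + lsum([15])
lsum([15]) = 15 + lsum([])
lsum([]) = 0  (base case)
Total: 6 + 2 + 37 + 49 + 38 + 15 + 0 = 147

147


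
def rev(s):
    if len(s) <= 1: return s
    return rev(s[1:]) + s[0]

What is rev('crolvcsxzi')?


rev('crolvcsxzi') = rev('rolvcsxzi') + 'c'
rev('rolvcsxzi') = rev('olvcsxzi') + 'r'
rev('olvcsxzi') = rev('lvcsxzi') + 'o'
rev('lvcsxzi') = rev('vcsxzi') + 'l'
rev('vcsxzi') = rev('csxzi') + 'v'
rev('csxzi') = rev('sxzi') + 'c'
rev('sxzi') = rev('xzi') + 's'
rev('xzi') = rev('zi') + 'x'
rev('zi') = rev('i') + 'z'
rev('i') = 'i'  (base case)
Concatenating: 'i' + 'z' + 'x' + 's' + 'c' + 'v' + 'l' + 'o' + 'r' + 'c' = 'izxscvlorc'

izxscvlorc


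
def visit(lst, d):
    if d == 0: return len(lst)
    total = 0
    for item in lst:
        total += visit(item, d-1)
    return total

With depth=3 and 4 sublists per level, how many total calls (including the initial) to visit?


At depth 0 (root): 1 call
At depth 1: each of 1 parents calls visit on 4 children = 4 calls
At depth 2: each of 4 parents calls visit on 4 children = 16 calls
At depth 3: each of 16 parents calls visit on 4 children = 64 calls
Total: 1 + 4 + 16 + 64 = 85

85


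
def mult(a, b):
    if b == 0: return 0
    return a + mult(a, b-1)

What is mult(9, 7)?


mult(9, 7) = 9 + mult(9, 6)
mult(9, 6) = 9 + mult(9, 5)
mult(9, 5) = 9 + mult(9, 4)
mult(9, 4) = 9 + mult(9, 3)
mult(9, 3) = 9 + mult(9, 2)
mult(9, 2) = 9 + mult(9, 1)
mult(9, 1) = 9 + mult(9, 0)
mult(9, 0) = 0  (base case)
Total: 9 + 9 + 9 + 9 + 9 + 9 + 9 + 0 = 63

63


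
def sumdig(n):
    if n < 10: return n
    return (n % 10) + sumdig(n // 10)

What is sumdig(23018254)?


sumdig(23018254) = 4 + sumdig(2301825)
sumdig(2301825) = 5 + sumdig(230182)
sumdig(230182) = 2 + sumdig(23018)
sumdig(23018) = 8 + sumdig(2301)
sumdig(2301) = 1 + sumdig(230)
sumdig(230) = 0 + sumdig(23)
sumdig(23) = 3 + sumdig(2)
sumdig(2) = 2  (base case)
Total: 4 + 5 + 2 + 8 + 1 + 0 + 3 + 2 = 25

25


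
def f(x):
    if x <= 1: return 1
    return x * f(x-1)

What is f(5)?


f(5)
= 5 * f(4)
= 5 * 4 * f(3)
= 5 * 4 * 3 * f(2)
= 5 * 4 * 3 * 2 * f(1)
= 5 * 4 * 3 * 2 * 1
= 120

120


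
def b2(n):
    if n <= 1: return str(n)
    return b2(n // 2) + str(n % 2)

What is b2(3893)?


b2(3893) = b2(1946) + '1'
b2(1946) = b2(973) + '0'
b2(973) = b2(486) + '1'
b2(486) = b2(243) + '0'
b2(243) = b2(121) + '1'
b2(121) = b2(60) + '1'
b2(60) = b2(30) + '0'
b2(30) = b2(15) + '0'
b2(15) = b2(7) + '1'
b2(7) = b2(3) + '1'
b2(3) = b2(1) + '1'
b2(1) = '1'  (base case)
Concatenating: '1' + '1' + '1' + '1' + '0' + '0' + '1' + '1' + '0' + '1' + '0' + '1' = '111100110101'

111100110101


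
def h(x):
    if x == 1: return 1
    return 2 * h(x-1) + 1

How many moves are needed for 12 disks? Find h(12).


h(12) = 2 * h(11) + 1
h(11) = 2 * h(10) + 1
h(10) = 2 * h(9) + 1
h(9) = 2 * h(8) + 1
h(8) = 2 * h(7) + 1
h(7) = 2 * h(6) + 1
h(6) = 2 * h(5) + 1
h(5) = 2 * h(4) + 1
h(4) = 2 * h(3) + 1
h(3) = 2 * h(2) + 1
h(2) = 2 * h(1) + 1
h(1) = 1  (base case)
h(2) = 2 * 1 + 1 = 3
h(3) = 2 * 3 + 1 = 7
h(4) = 2 * 7 + 1 = 15
h(5) = 2 * 15 + 1 = 31
h(6) = 2 * 31 + 1 = 63
h(7) = 2 * 63 + 1 = 127
h(8) = 2 * 127 + 1 = 255
h(9) = 2 * 255 + 1 = 511
h(10) = 2 * 511 + 1 = 1023
h(11) = 2 * 1023 + 1 = 2047
h(12) = 2 * 2047 + 1 = 4095

4095


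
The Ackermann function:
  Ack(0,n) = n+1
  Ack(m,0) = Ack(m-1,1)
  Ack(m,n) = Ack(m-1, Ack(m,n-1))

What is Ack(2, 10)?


Ack(2, 10) = Ack(1, Ack(2, 9))
  Ack(2, 9) = Ack(1, Ack(2, 8))
    Ack(2, 8) = Ack(1, Ack(2, 7))
      Ack(2, 7) = Ack(1, Ack(2, 6))
        Ack(2, 6) = Ack(1, Ack(2, 5))
          Ack(2, 5) = Ack(1, Ack(2, 4))
          Ack(2, 4) = Ack(1, Ack(2, 3))
          Ack(2, 3) = Ack(1, Ack(2, 2))
          Ack(2, 2) = Ack(1, Ack(2, 1))
          Ack(2, 1) = Ack(1, Ack(2, 0))
          Ack(2, 0) = Ack(1, 1)
          Ack(1, 1) = Ack(0, Ack(1, 0))
          Ack(1, 0) = Ack(0, 1)
          Ack(0, 1) = 2
            = Ack(0, 2)
          Ack(0, 2) = 3
            = Ack(1, 3)
          Ack(1, 3) = Ack(0, Ack(1, 2))
          Ack(1, 2) = Ack(0, Ack(1, 1))
          Ack(1, 1) = Ack(0, Ack(1, 0))
          Ack(1, 0) = Ack(0, 1)
          Ack(0, 1) = 2
            = Ack(0, 2)
          Ack(0, 2) = 3
            = Ack(0, 3)
... (trace truncated)
Result: Ack(2, 10) = 23

23


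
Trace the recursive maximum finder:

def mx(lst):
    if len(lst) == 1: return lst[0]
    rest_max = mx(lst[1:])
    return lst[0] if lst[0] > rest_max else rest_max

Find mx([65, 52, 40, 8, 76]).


mx([65, 52, 40, 8, 76]): compare 65 with mx([52, 40, 8, 76])
mx([52, 40, 8, 76]): compare 52 with mx([40, 8, 76])
mx([40, 8, 76]): compare 40 with mx([8, 76])
mx([8, 76]): compare 8 with mx([76])
mx([76]) = 76  (base case)
Compare 8 with 76 -> 76
Compare 40 with 76 -> 76
Compare 52 with 76 -> 76
Compare 65 with 76 -> 76

76


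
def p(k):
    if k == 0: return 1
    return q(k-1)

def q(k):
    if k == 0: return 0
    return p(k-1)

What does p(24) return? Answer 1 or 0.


p(24) = q(23)
q(23) = p(22)
p(22) = q(21)
q(21) = p(20)
p(20) = q(19)
q(19) = p(18)
p(18) = q(17)
q(17) = p(16)
p(16) = q(15)
q(15) = p(14)
p(14) = q(13)
q(13) = p(12)
p(12) = q(11)
q(11) = p(10)
p(10) = q(9)
q(9) = p(8)
p(8) = q(7)
q(7) = p(6)
p(6) = q(5)
q(5) = p(4)
p(4) = q(3)
q(3) = p(2)
p(2) = q(1)
q(1) = p(0)
p(0) = 1  (base case)
Result: 1

1


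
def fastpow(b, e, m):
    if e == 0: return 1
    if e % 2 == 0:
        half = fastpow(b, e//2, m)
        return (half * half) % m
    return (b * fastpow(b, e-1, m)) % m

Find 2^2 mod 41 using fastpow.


fastpow(2, 2, 41): e is even, compute fastpow(2, 1, 41)
  fastpow(2, 1, 41): e is odd, compute fastpow(2, 0, 41)
    fastpow(2, 0, 41) = 1
  (2 * 1) % 41 = 2
half=2, (2*2) % 41 = 4

4


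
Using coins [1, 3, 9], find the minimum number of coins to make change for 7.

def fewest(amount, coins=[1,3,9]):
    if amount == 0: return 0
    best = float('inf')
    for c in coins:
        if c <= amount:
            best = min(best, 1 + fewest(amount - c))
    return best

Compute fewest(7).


Building up with DP:
fewest(0) = 0
fewest(1) = min(1+fewest(0)=1+0=1) = 1
fewest(2) = min(1+fewest(1)=1+1=2) = 2
fewest(3) = min(1+fewest(2)=1+2=3, 1+fewest(0)=1+0=1) = 1
fewest(4) = min(1+fewest(3)=1+1=2, 1+fewest(1)=1+1=2) = 2
fewest(5) = min(1+fewest(4)=1+2=3, 1+fewest(2)=1+2=3) = 3
fewest(6) = min(1+fewest(5)=1+3=4, 1+fewest(3)=1+1=2) = 2
fewest(7) = min(1+fewest(6)=1+2=3, 1+fewest(4)=1+2=3) = 3

3


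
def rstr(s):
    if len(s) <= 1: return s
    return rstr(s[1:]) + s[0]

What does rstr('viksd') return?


rstr('viksd') = rstr('iksd') + 'v'
rstr('iksd') = rstr('ksd') + 'i'
rstr('ksd') = rstr('sd') + 'k'
rstr('sd') = rstr('d') + 's'
rstr('d') = 'd'  (base case)
Concatenating: 'd' + 's' + 'k' + 'i' + 'v' = 'dskiv'

dskiv


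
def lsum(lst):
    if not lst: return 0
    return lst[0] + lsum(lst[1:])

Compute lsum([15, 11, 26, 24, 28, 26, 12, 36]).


lsum([15, 11, 26, 24, 28, 26, 12, 36]) = 15 + lsum([11, 26, 24, 28, 26, 12, 36])
lsum([11, 26, 24, 28, 26, 12, 36]) = 11 + lsum([26, 24, 28, 26, 12, 36])
lsum([26, 24, 28, 26, 12, 36]) = 26 + lsum([24, 28, 26, 12, 36])
lsum([24, 28, 26, 12, 36]) = 24 + lsum([28, 26, 12, 36])
lsum([28, 26, 12, 36]) = 28 + lsum([26, 12, 36])
lsum([26, 12, 36]) = 26 + lsum([12, 36])
lsum([12, 36]) = 12 + lsum([36])
lsum([36]) = 36 + lsum([])
lsum([]) = 0  (base case)
Total: 15 + 11 + 26 + 24 + 28 + 26 + 12 + 36 + 0 = 178

178


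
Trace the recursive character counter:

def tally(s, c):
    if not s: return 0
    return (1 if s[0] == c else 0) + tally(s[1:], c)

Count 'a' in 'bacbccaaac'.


s[0]='b' != 'a' -> 0
s[0]='a' == 'a' -> 1
s[0]='c' != 'a' -> 0
s[0]='b' != 'a' -> 0
s[0]='c' != 'a' -> 0
s[0]='c' != 'a' -> 0
s[0]='a' == 'a' -> 1
s[0]='a' == 'a' -> 1
s[0]='a' == 'a' -> 1
s[0]='c' != 'a' -> 0
Sum: 0 + 1 + 0 + 0 + 0 + 0 + 1 + 1 + 1 + 0 = 4

4


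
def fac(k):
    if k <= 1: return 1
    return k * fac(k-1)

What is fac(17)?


fac(17)
= 17 * fac(16)
= 17 * 16 * fac(15)
= 17 * 16 * 15 * fac(14)
= 17 * 16 * 15 * 14 * fac(13)
= 17 * 16 * 15 * 14 * 13 * fac(12)
= 17 * 16 * 15 * 14 * 13 * 12 * fac(11)
= 17 * 16 * 15 * 14 * 13 * 12 * 11 * fac(10)
= 17 * 16 * 15 * 14 * 13 * 12 * 11 * 10 * fac(9)
= 17 * 16 * 15 * 14 * 13 * 12 * 11 * 10 * 9 * fac(8)
= 17 * 16 * 15 * 14 * 13 * 12 * 11 * 10 * 9 * 8 * fac(7)
= 17 * 16 * 15 * 14 * 13 * 12 * 11 * 10 * 9 * 8 * 7 * fac(6)
= 17 * 16 * 15 * 14 * 13 * 12 * 11 * 10 * 9 * 8 * 7 * 6 * fac(5)
= 17 * 16 * 15 * 14 * 13 * 12 * 11 * 10 * 9 * 8 * 7 * 6 * 5 * fac(4)
= 17 * 16 * 15 * 14 * 13 * 12 * 11 * 10 * 9 * 8 * 7 * 6 * 5 * 4 * fac(3)
= 17 * 16 * 15 * 14 * 13 * 12 * 11 * 10 * 9 * 8 * 7 * 6 * 5 * 4 * 3 * fac(2)
= 17 * 16 * 15 * 14 * 13 * 12 * 11 * 10 * 9 * 8 * 7 * 6 * 5 * 4 * 3 * 2 * fac(1)
= 17 * 16 * 15 * 14 * 13 * 12 * 11 * 10 * 9 * 8 * 7 * 6 * 5 * 4 * 3 * 2 * 1
= 355687428096000

355687428096000


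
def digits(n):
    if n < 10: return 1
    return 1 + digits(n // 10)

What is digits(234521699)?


digits(234521699) = 1 + digits(23452169)
digits(23452169) = 1 + digits(2345216)
digits(2345216) = 1 + digits(234521)
digits(234521) = 1 + digits(23452)
digits(23452) = 1 + digits(2345)
digits(2345) = 1 + digits(234)
digits(234) = 1 + digits(23)
digits(23) = 1 + digits(2)
digits(2) = 1  (base case: 2 < 10)
Unwinding: 1 + 1 + 1 + 1 + 1 + 1 + 1 + 1 + 1 = 9

9


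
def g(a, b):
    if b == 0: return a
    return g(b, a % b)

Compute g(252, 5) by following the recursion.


g(252, 5) = g(5, 2)
g(5, 2) = g(2, 1)
g(2, 1) = g(1, 0)
g(1, 0) = 1  (base case)

1


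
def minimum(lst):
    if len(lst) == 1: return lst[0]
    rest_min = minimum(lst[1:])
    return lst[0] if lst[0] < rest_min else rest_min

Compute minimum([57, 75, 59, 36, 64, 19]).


minimum([57, 75, 59, 36, 64, 19]): compare 57 with minimum([75, 59, 36, 64, 19])
minimum([75, 59, 36, 64, 19]): compare 75 with minimum([59, 36, 64, 19])
minimum([59, 36, 64, 19]): compare 59 with minimum([36, 64, 19])
minimum([36, 64, 19]): compare 36 with minimum([64, 19])
minimum([64, 19]): compare 64 with minimum([19])
minimum([19]) = 19  (base case)
Compare 64 with 19 -> 19
Compare 36 with 19 -> 19
Compare 59 with 19 -> 19
Compare 75 with 19 -> 19
Compare 57 with 19 -> 19

19


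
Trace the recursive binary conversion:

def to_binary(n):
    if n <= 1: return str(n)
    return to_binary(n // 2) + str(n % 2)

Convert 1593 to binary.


to_binary(1593) = to_binary(796) + '1'
to_binary(796) = to_binary(398) + '0'
to_binary(398) = to_binary(199) + '0'
to_binary(199) = to_binary(99) + '1'
to_binary(99) = to_binary(49) + '1'
to_binary(49) = to_binary(24) + '1'
to_binary(24) = to_binary(12) + '0'
to_binary(12) = to_binary(6) + '0'
to_binary(6) = to_binary(3) + '0'
to_binary(3) = to_binary(1) + '1'
to_binary(1) = '1'  (base case)
Concatenating: '1' + '1' + '0' + '0' + '0' + '1' + '1' + '1' + '0' + '0' + '1' = '11000111001'

11000111001


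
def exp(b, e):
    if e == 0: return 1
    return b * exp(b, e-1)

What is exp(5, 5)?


exp(5, 5)
= 5 * exp(5, 4)
= 5 * 5 * exp(5, 3)
= 5 * 5 * 5 * exp(5, 2)
= 5 * 5 * 5 * 5 * exp(5, 1)
= 5 * 5 * 5 * 5 * 5 * exp(5, 0)
= 5 * 5 * 5 * 5 * 5 * 1
= 3125

3125


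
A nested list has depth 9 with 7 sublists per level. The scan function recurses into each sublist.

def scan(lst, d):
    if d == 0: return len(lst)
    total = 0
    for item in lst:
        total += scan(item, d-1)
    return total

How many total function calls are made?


At depth 0 (root): 1 call
At depth 1: each of 1 parents calls scan on 7 children = 7 calls
At depth 2: each of 7 parents calls scan on 7 children = 49 calls
At depth 3: each of 49 parents calls scan on 7 children = 343 calls
At depth 4: each of 343 parents calls scan on 7 children = 2401 calls
At depth 5: each of 2401 parents calls scan on 7 children = 16807 calls
At depth 6: each of 16807 parents calls scan on 7 children = 117649 calls
At depth 7: each of 117649 parents calls scan on 7 children = 823543 calls
At depth 8: each of 823543 parents calls scan on 7 children = 5764801 calls
At depth 9: each of 5764801 parents calls scan on 7 children = 40353607 calls
Total: 1 + 7 + 49 + 343 + 2401 + 16807 + 117649 + 823543 + 5764801 + 40353607 = 47079208

47079208


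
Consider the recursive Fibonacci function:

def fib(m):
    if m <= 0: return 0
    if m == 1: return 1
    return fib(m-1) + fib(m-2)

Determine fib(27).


Computing fib(27) bottom-up:
fib(0) = 0
fib(1) = 1
fib(2) = fib(1) + fib(0) = 1 + 0 = 1
fib(3) = fib(2) + fib(1) = 1 + 1 = 2
fib(4) = fib(3) + fib(2) = 2 + 1 = 3
fib(5) = fib(4) + fib(3) = 3 + 2 = 5
fib(6) = fib(5) + fib(4) = 5 + 3 = 8
fib(7) = fib(6) + fib(5) = 8 + 5 = 13
fib(8) = fib(7) + fib(6) = 13 + 8 = 21
fib(9) = fib(8) + fib(7) = 21 + 13 = 34
fib(10) = fib(9) + fib(8) = 34 + 21 = 55
fib(11) = fib(10) + fib(9) = 55 + 34 = 89
fib(12) = fib(11) + fib(10) = 89 + 55 = 144
fib(13) = fib(12) + fib(11) = 144 + 89 = 233
fib(14) = fib(13) + fib(12) = 233 + 144 = 377
fib(15) = fib(14) + fib(13) = 377 + 233 = 610
fib(16) = fib(15) + fib(14) = 610 + 377 = 987
fib(17) = fib(16) + fib(15) = 987 + 610 = 1597
fib(18) = fib(17) + fib(16) = 1597 + 987 = 2584
fib(19) = fib(18) + fib(17) = 2584 + 1597 = 4181
fib(20) = fib(19) + fib(18) = 4181 + 2584 = 6765
fib(21) = fib(20) + fib(19) = 6765 + 4181 = 10946
fib(22) = fib(21) + fib(20) = 10946 + 6765 = 17711
fib(23) = fib(22) + fib(21) = 17711 + 10946 = 28657
fib(24) = fib(23) + fib(22) = 28657 + 17711 = 46368
fib(25) = fib(24) + fib(23) = 46368 + 28657 = 75025
fib(26) = fib(25) + fib(24) = 75025 + 46368 = 121393
fib(27) = fib(26) + fib(25) = 121393 + 75025 = 196418

196418


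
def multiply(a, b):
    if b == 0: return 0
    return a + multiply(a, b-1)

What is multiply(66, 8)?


multiply(66, 8) = 66 + multiply(66, 7)
multiply(66, 7) = 66 + multiply(66, 6)
multiply(66, 6) = 66 + multiply(66, 5)
multiply(66, 5) = 66 + multiply(66, 4)
multiply(66, 4) = 66 + multiply(66, 3)
multiply(66, 3) = 66 + multiply(66, 2)
multiply(66, 2) = 66 + multiply(66, 1)
multiply(66, 1) = 66 + multiply(66, 0)
multiply(66, 0) = 0  (base case)
Total: 66 + 66 + 66 + 66 + 66 + 66 + 66 + 66 + 0 = 528

528


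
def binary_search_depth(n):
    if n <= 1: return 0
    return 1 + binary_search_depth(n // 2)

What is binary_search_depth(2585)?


2585 / 2 = 1292
1292 / 2 = 646
646 / 2 = 323
323 / 2 = 161
161 / 2 = 80
80 / 2 = 40
40 / 2 = 20
20 / 2 = 10
10 / 2 = 5
5 / 2 = 2
2 / 2 = 1
Reached 1 after 11 halvings

11


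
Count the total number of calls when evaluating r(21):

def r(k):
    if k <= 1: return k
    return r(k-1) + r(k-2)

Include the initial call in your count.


Let C(n) = total calls for r(n)
C(0) = 1, C(1) = 1
C(2) = 1 + C(1) + C(0) = 1 + 1 + 1 = 3
C(3) = 1 + C(2) + C(1) = 1 + 3 + 1 = 5
C(4) = 1 + C(3) + C(2) = 1 + 5 + 3 = 9
C(5) = 1 + C(4) + C(3) = 1 + 9 + 5 = 15
C(6) = 1 + C(5) + C(4) = 1 + 15 + 9 = 25
C(7) = 1 + C(6) + C(5) = 1 + 25 + 15 = 41
C(8) = 1 + C(7) + C(6) = 1 + 41 + 25 = 67
C(9) = 1 + C(8) + C(7) = 1 + 67 + 41 = 109
C(10) = 1 + C(9) + C(8) = 1 + 109 + 67 = 177
C(11) = 1 + C(10) + C(9) = 1 + 177 + 109 = 287
C(12) = 1 + C(11) + C(10) = 1 + 287 + 177 = 465
C(13) = 1 + C(12) + C(11) = 1 + 465 + 287 = 753
C(14) = 1 + C(13) + C(12) = 1 + 753 + 465 = 1219
C(15) = 1 + C(14) + C(13) = 1 + 1219 + 753 = 1973
C(16) = 1 + C(15) + C(14) = 1 + 1973 + 1219 = 3193
C(17) = 1 + C(16) + C(15) = 1 + 3193 + 1973 = 5167
C(18) = 1 + C(17) + C(16) = 1 + 5167 + 3193 = 8361
C(19) = 1 + C(18) + C(17) = 1 + 8361 + 5167 = 13529
C(20) = 1 + C(19) + C(18) = 1 + 13529 + 8361 = 21891
C(21) = 1 + C(20) + C(19) = 1 + 21891 + 13529 = 35421

35421


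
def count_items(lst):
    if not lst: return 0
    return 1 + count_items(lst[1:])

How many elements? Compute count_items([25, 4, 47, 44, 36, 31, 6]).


count_items([25, 4, 47, 44, 36, 31, 6]) = 1 + count_items([4, 47, 44, 36, 31, 6])
count_items([4, 47, 44, 36, 31, 6]) = 1 + count_items([47, 44, 36, 31, 6])
count_items([47, 44, 36, 31, 6]) = 1 + count_items([44, 36, 31, 6])
count_items([44, 36, 31, 6]) = 1 + count_items([36, 31, 6])
count_items([36, 31, 6]) = 1 + count_items([31, 6])
count_items([31, 6]) = 1 + count_items([6])
count_items([6]) = 1 + count_items([])
count_items([]) = 0  (base case)
Unwinding: 1 + 1 + 1 + 1 + 1 + 1 + 1 + 0 = 7

7


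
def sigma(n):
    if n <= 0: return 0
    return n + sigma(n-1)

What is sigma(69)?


sigma(69)
= 69 + 68 + 67 + 66 + 65 + 64 + 63 + 62 + 61 + 60 + 59 + 58 + 57 + 56 + 55 + 54 + 53 + 52 + 51 + 50 + 49 + 48 + 47 + 46 + 45 + 44 + 43 + 42 + 41 + 40 + 39 + 38 + 37 + 36 + 35 + 34 + 33 + 32 + 31 + 30 + 29 + 28 + 27 + 26 + 25 + 24 + 23 + 22 + 21 + 20 + 19 + 18 + 17 + 16 + 15 + 14 + 13 + 12 + 11 + 10 + 9 + 8 + 7 + 6 + 5 + 4 + 3 + 2 + 1 + sigma(0)
= 69 + 68 + 67 + 66 + 65 + 64 + 63 + 62 + 61 + 60 + 59 + 58 + 57 + 56 + 55 + 54 + 53 + 52 + 51 + 50 + 49 + 48 + 47 + 46 + 45 + 44 + 43 + 42 + 41 + 40 + 39 + 38 + 37 + 36 + 35 + 34 + 33 + 32 + 31 + 30 + 29 + 28 + 27 + 26 + 25 + 24 + 23 + 22 + 21 + 20 + 19 + 18 + 17 + 16 + 15 + 14 + 13 + 12 + 11 + 10 + 9 + 8 + 7 + 6 + 5 + 4 + 3 + 2 + 1 + 0
= 2415

2415


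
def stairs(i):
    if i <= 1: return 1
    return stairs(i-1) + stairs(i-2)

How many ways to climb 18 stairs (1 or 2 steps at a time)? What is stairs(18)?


Building up from base cases:
stairs(0) = 1
stairs(1) = 1
stairs(2) = stairs(1) + stairs(0) = 1 + 1 = 2
stairs(3) = stairs(2) + stairs(1) = 2 + 1 = 3
stairs(4) = stairs(3) + stairs(2) = 3 + 2 = 5
stairs(5) = stairs(4) + stairs(3) = 5 + 3 = 8
stairs(6) = stairs(5) + stairs(4) = 8 + 5 = 13
stairs(7) = stairs(6) + stairs(5) = 13 + 8 = 21
stairs(8) = stairs(7) + stairs(6) = 21 + 13 = 34
stairs(9) = stairs(8) + stairs(7) = 34 + 21 = 55
stairs(10) = stairs(9) + stairs(8) = 55 + 34 = 89
stairs(11) = stairs(10) + stairs(9) = 89 + 55 = 144
stairs(12) = stairs(11) + stairs(10) = 144 + 89 = 233
stairs(13) = stairs(12) + stairs(11) = 233 + 144 = 377
stairs(14) = stairs(13) + stairs(12) = 377 + 233 = 610
stairs(15) = stairs(14) + stairs(13) = 610 + 377 = 987
stairs(16) = stairs(15) + stairs(14) = 987 + 610 = 1597
stairs(17) = stairs(16) + stairs(15) = 1597 + 987 = 2584
stairs(18) = stairs(17) + stairs(16) = 2584 + 1597 = 4181

4181
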